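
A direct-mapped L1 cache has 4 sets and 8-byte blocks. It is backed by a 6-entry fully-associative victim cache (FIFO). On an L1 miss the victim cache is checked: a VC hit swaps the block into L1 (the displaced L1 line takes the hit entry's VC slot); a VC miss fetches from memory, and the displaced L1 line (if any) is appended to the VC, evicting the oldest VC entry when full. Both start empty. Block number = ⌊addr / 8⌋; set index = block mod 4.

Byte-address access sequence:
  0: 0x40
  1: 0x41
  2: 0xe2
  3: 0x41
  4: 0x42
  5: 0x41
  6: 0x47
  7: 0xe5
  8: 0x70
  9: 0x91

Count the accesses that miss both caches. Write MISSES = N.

MISSES = 4

#0 0x40→b8/s0 MISS; vc=[]
#1 0x41→b8/s0 L1-HIT; vc=[]
#2 0xe2→b28/s0 MISS; vc=[8]
#3 0x41→b8/s0 VC-HIT; vc=[28]
#4 0x42→b8/s0 L1-HIT; vc=[28]
#5 0x41→b8/s0 L1-HIT; vc=[28]
#6 0x47→b8/s0 L1-HIT; vc=[28]
#7 0xe5→b28/s0 VC-HIT; vc=[8]
#8 0x70→b14/s2 MISS; vc=[8]
#9 0x91→b18/s2 MISS; vc=[8,14]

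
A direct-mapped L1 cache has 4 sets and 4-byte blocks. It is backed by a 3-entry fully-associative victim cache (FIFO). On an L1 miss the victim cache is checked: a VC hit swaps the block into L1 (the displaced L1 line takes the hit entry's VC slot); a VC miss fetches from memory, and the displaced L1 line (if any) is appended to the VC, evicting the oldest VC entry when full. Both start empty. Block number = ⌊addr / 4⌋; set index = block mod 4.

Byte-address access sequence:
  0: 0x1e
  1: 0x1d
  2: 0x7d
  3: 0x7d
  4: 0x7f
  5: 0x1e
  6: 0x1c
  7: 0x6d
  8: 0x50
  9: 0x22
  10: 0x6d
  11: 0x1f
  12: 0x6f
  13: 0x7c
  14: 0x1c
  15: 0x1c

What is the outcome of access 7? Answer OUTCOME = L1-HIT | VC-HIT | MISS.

OUTCOME = MISS

  [0] addr=0x1e blk=7 s=3: MISS | VC []
  [1] addr=0x1d blk=7 s=3: L1-HIT | VC []
  [2] addr=0x7d blk=31 s=3: MISS | VC [7]
  [3] addr=0x7d blk=31 s=3: L1-HIT | VC [7]
  [4] addr=0x7f blk=31 s=3: L1-HIT | VC [7]
  [5] addr=0x1e blk=7 s=3: VC-HIT | VC [31]
  [6] addr=0x1c blk=7 s=3: L1-HIT | VC [31]
  [7] addr=0x6d blk=27 s=3: MISS | VC [31, 7]
  [8] addr=0x50 blk=20 s=0: MISS | VC [31, 7]
  [9] addr=0x22 blk=8 s=0: MISS | VC [31, 7, 20]
  [10] addr=0x6d blk=27 s=3: L1-HIT | VC [31, 7, 20]
  [11] addr=0x1f blk=7 s=3: VC-HIT | VC [31, 27, 20]
  [12] addr=0x6f blk=27 s=3: VC-HIT | VC [31, 7, 20]
  [13] addr=0x7c blk=31 s=3: VC-HIT | VC [27, 7, 20]
  [14] addr=0x1c blk=7 s=3: VC-HIT | VC [27, 31, 20]
  [15] addr=0x1c blk=7 s=3: L1-HIT | VC [27, 31, 20]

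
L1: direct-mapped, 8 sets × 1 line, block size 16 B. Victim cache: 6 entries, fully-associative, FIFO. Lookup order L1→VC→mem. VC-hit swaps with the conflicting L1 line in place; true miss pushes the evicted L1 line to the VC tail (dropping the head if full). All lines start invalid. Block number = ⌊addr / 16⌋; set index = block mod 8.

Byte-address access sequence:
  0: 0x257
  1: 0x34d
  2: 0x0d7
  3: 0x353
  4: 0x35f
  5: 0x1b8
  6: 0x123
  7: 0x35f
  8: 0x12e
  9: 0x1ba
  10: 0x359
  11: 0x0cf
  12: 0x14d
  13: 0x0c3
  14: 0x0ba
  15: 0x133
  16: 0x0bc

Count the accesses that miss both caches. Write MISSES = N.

MISSES = 10

#0 0x257→b37/s5 MISS; vc=[]
#1 0x34d→b52/s4 MISS; vc=[]
#2 0xd7→b13/s5 MISS; vc=[37]
#3 0x353→b53/s5 MISS; vc=[37,13]
#4 0x35f→b53/s5 L1-HIT; vc=[37,13]
#5 0x1b8→b27/s3 MISS; vc=[37,13]
#6 0x123→b18/s2 MISS; vc=[37,13]
#7 0x35f→b53/s5 L1-HIT; vc=[37,13]
#8 0x12e→b18/s2 L1-HIT; vc=[37,13]
#9 0x1ba→b27/s3 L1-HIT; vc=[37,13]
#10 0x359→b53/s5 L1-HIT; vc=[37,13]
#11 0xcf→b12/s4 MISS; vc=[37,13,52]
#12 0x14d→b20/s4 MISS; vc=[37,13,52,12]
#13 0xc3→b12/s4 VC-HIT; vc=[37,13,52,20]
#14 0xba→b11/s3 MISS; vc=[37,13,52,20,27]
#15 0x133→b19/s3 MISS; vc=[37,13,52,20,27,11]
#16 0xbc→b11/s3 VC-HIT; vc=[37,13,52,20,27,19]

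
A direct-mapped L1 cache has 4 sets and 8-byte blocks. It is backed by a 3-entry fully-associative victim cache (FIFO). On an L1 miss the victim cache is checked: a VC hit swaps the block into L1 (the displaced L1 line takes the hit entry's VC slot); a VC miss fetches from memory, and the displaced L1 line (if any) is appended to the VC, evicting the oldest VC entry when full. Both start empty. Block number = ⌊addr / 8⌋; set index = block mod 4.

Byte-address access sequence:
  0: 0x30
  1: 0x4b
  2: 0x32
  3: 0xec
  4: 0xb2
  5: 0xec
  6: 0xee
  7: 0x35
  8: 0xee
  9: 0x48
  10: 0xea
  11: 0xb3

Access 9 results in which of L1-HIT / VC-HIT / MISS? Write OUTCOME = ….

OUTCOME = VC-HIT

#0 0x30→b6/s2 MISS; vc=[]
#1 0x4b→b9/s1 MISS; vc=[]
#2 0x32→b6/s2 L1-HIT; vc=[]
#3 0xec→b29/s1 MISS; vc=[9]
#4 0xb2→b22/s2 MISS; vc=[9,6]
#5 0xec→b29/s1 L1-HIT; vc=[9,6]
#6 0xee→b29/s1 L1-HIT; vc=[9,6]
#7 0x35→b6/s2 VC-HIT; vc=[9,22]
#8 0xee→b29/s1 L1-HIT; vc=[9,22]
#9 0x48→b9/s1 VC-HIT; vc=[29,22]
#10 0xea→b29/s1 VC-HIT; vc=[9,22]
#11 0xb3→b22/s2 VC-HIT; vc=[9,6]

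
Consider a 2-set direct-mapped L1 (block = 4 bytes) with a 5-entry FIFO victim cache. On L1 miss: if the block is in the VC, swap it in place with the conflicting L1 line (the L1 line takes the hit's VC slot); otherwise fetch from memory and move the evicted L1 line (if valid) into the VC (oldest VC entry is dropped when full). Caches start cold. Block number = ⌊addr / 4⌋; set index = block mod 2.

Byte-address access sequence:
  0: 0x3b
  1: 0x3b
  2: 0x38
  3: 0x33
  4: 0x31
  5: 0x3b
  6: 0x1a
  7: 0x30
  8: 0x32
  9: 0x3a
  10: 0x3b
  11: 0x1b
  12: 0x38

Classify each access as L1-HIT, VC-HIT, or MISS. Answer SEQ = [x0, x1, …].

  [0] addr=0x3b blk=14 s=0: MISS | VC []
  [1] addr=0x3b blk=14 s=0: L1-HIT | VC []
  [2] addr=0x38 blk=14 s=0: L1-HIT | VC []
  [3] addr=0x33 blk=12 s=0: MISS | VC [14]
  [4] addr=0x31 blk=12 s=0: L1-HIT | VC [14]
  [5] addr=0x3b blk=14 s=0: VC-HIT | VC [12]
  [6] addr=0x1a blk=6 s=0: MISS | VC [12, 14]
  [7] addr=0x30 blk=12 s=0: VC-HIT | VC [6, 14]
  [8] addr=0x32 blk=12 s=0: L1-HIT | VC [6, 14]
  [9] addr=0x3a blk=14 s=0: VC-HIT | VC [6, 12]
  [10] addr=0x3b blk=14 s=0: L1-HIT | VC [6, 12]
  [11] addr=0x1b blk=6 s=0: VC-HIT | VC [14, 12]
  [12] addr=0x38 blk=14 s=0: VC-HIT | VC [6, 12]

SEQ = [MISS, L1-HIT, L1-HIT, MISS, L1-HIT, VC-HIT, MISS, VC-HIT, L1-HIT, VC-HIT, L1-HIT, VC-HIT, VC-HIT]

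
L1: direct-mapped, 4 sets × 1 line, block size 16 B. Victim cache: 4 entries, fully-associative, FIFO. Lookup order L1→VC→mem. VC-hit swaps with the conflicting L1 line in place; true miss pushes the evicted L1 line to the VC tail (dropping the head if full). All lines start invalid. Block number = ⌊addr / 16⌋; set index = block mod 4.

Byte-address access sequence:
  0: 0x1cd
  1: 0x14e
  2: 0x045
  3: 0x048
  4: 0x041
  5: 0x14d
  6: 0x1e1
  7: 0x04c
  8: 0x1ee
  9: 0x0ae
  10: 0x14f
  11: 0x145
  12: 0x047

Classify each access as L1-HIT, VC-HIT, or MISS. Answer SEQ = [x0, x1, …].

  [0] addr=0x1cd blk=28 s=0: MISS | VC []
  [1] addr=0x14e blk=20 s=0: MISS | VC [28]
  [2] addr=0x45 blk=4 s=0: MISS | VC [28, 20]
  [3] addr=0x48 blk=4 s=0: L1-HIT | VC [28, 20]
  [4] addr=0x41 blk=4 s=0: L1-HIT | VC [28, 20]
  [5] addr=0x14d blk=20 s=0: VC-HIT | VC [28, 4]
  [6] addr=0x1e1 blk=30 s=2: MISS | VC [28, 4]
  [7] addr=0x4c blk=4 s=0: VC-HIT | VC [28, 20]
  [8] addr=0x1ee blk=30 s=2: L1-HIT | VC [28, 20]
  [9] addr=0xae blk=10 s=2: MISS | VC [28, 20, 30]
  [10] addr=0x14f blk=20 s=0: VC-HIT | VC [28, 4, 30]
  [11] addr=0x145 blk=20 s=0: L1-HIT | VC [28, 4, 30]
  [12] addr=0x47 blk=4 s=0: VC-HIT | VC [28, 20, 30]

SEQ = [MISS, MISS, MISS, L1-HIT, L1-HIT, VC-HIT, MISS, VC-HIT, L1-HIT, MISS, VC-HIT, L1-HIT, VC-HIT]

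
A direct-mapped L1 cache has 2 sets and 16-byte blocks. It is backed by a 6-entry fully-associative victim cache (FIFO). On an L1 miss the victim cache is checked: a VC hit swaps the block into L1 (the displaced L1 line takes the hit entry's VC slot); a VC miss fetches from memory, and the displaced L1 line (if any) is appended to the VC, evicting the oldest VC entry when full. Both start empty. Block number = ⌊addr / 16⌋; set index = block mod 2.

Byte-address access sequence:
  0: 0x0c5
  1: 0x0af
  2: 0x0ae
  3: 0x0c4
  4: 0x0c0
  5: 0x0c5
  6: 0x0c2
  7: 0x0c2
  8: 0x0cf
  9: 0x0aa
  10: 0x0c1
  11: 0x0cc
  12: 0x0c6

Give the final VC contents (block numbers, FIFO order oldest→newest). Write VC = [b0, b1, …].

VC = [10]

  [0] addr=0xc5 blk=12 s=0: MISS | VC []
  [1] addr=0xaf blk=10 s=0: MISS | VC [12]
  [2] addr=0xae blk=10 s=0: L1-HIT | VC [12]
  [3] addr=0xc4 blk=12 s=0: VC-HIT | VC [10]
  [4] addr=0xc0 blk=12 s=0: L1-HIT | VC [10]
  [5] addr=0xc5 blk=12 s=0: L1-HIT | VC [10]
  [6] addr=0xc2 blk=12 s=0: L1-HIT | VC [10]
  [7] addr=0xc2 blk=12 s=0: L1-HIT | VC [10]
  [8] addr=0xcf blk=12 s=0: L1-HIT | VC [10]
  [9] addr=0xaa blk=10 s=0: VC-HIT | VC [12]
  [10] addr=0xc1 blk=12 s=0: VC-HIT | VC [10]
  [11] addr=0xcc blk=12 s=0: L1-HIT | VC [10]
  [12] addr=0xc6 blk=12 s=0: L1-HIT | VC [10]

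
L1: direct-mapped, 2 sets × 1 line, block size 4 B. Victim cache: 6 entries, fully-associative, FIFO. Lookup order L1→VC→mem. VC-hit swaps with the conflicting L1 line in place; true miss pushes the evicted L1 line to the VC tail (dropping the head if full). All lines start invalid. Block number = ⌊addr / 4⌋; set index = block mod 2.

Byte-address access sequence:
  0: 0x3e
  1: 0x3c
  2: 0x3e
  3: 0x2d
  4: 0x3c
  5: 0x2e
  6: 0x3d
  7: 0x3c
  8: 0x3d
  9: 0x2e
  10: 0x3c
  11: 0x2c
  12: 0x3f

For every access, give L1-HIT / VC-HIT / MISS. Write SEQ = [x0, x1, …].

0: 0x3e (blk 15, set 1) → MISS  vc=[]
1: 0x3c (blk 15, set 1) → L1-HIT  vc=[]
2: 0x3e (blk 15, set 1) → L1-HIT  vc=[]
3: 0x2d (blk 11, set 1) → MISS  vc=[15]
4: 0x3c (blk 15, set 1) → VC-HIT  vc=[11]
5: 0x2e (blk 11, set 1) → VC-HIT  vc=[15]
6: 0x3d (blk 15, set 1) → VC-HIT  vc=[11]
7: 0x3c (blk 15, set 1) → L1-HIT  vc=[11]
8: 0x3d (blk 15, set 1) → L1-HIT  vc=[11]
9: 0x2e (blk 11, set 1) → VC-HIT  vc=[15]
10: 0x3c (blk 15, set 1) → VC-HIT  vc=[11]
11: 0x2c (blk 11, set 1) → VC-HIT  vc=[15]
12: 0x3f (blk 15, set 1) → VC-HIT  vc=[11]

SEQ = [MISS, L1-HIT, L1-HIT, MISS, VC-HIT, VC-HIT, VC-HIT, L1-HIT, L1-HIT, VC-HIT, VC-HIT, VC-HIT, VC-HIT]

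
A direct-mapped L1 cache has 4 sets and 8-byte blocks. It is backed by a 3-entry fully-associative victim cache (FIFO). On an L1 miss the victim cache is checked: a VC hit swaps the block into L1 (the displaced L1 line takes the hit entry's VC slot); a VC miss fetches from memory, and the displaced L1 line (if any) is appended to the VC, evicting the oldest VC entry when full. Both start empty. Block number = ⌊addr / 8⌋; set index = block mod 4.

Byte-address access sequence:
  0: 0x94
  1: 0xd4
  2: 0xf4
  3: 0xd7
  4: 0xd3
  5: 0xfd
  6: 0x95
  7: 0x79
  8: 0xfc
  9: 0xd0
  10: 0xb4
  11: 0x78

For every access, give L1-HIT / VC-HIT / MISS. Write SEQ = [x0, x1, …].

0: 0x94 (blk 18, set 2) → MISS  vc=[]
1: 0xd4 (blk 26, set 2) → MISS  vc=[18]
2: 0xf4 (blk 30, set 2) → MISS  vc=[18, 26]
3: 0xd7 (blk 26, set 2) → VC-HIT  vc=[18, 30]
4: 0xd3 (blk 26, set 2) → L1-HIT  vc=[18, 30]
5: 0xfd (blk 31, set 3) → MISS  vc=[18, 30]
6: 0x95 (blk 18, set 2) → VC-HIT  vc=[26, 30]
7: 0x79 (blk 15, set 3) → MISS  vc=[26, 30, 31]
8: 0xfc (blk 31, set 3) → VC-HIT  vc=[26, 30, 15]
9: 0xd0 (blk 26, set 2) → VC-HIT  vc=[18, 30, 15]
10: 0xb4 (blk 22, set 2) → MISS  vc=[30, 15, 26]
11: 0x78 (blk 15, set 3) → VC-HIT  vc=[30, 31, 26]

SEQ = [MISS, MISS, MISS, VC-HIT, L1-HIT, MISS, VC-HIT, MISS, VC-HIT, VC-HIT, MISS, VC-HIT]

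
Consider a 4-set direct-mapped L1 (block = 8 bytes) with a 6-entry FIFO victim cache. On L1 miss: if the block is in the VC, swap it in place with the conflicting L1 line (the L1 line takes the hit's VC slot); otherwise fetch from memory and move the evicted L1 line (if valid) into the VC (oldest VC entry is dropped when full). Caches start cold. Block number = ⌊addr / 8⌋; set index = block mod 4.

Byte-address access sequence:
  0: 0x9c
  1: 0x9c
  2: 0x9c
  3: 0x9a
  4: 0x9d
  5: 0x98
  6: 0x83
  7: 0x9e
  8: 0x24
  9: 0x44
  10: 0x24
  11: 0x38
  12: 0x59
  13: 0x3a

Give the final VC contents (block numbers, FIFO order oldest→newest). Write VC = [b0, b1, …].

VC = [16, 8, 19, 11]

0: 0x9c (blk 19, set 3) → MISS  vc=[]
1: 0x9c (blk 19, set 3) → L1-HIT  vc=[]
2: 0x9c (blk 19, set 3) → L1-HIT  vc=[]
3: 0x9a (blk 19, set 3) → L1-HIT  vc=[]
4: 0x9d (blk 19, set 3) → L1-HIT  vc=[]
5: 0x98 (blk 19, set 3) → L1-HIT  vc=[]
6: 0x83 (blk 16, set 0) → MISS  vc=[]
7: 0x9e (blk 19, set 3) → L1-HIT  vc=[]
8: 0x24 (blk 4, set 0) → MISS  vc=[16]
9: 0x44 (blk 8, set 0) → MISS  vc=[16, 4]
10: 0x24 (blk 4, set 0) → VC-HIT  vc=[16, 8]
11: 0x38 (blk 7, set 3) → MISS  vc=[16, 8, 19]
12: 0x59 (blk 11, set 3) → MISS  vc=[16, 8, 19, 7]
13: 0x3a (blk 7, set 3) → VC-HIT  vc=[16, 8, 19, 11]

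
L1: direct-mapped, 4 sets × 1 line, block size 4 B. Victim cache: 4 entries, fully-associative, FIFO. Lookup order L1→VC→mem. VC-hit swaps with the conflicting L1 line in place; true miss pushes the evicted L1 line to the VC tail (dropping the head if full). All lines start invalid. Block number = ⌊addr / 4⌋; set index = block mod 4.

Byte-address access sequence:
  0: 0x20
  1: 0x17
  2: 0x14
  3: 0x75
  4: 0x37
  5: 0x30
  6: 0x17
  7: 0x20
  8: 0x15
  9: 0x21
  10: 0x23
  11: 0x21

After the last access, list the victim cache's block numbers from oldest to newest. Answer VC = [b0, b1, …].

VC = [13, 29, 12]

#0 0x20→b8/s0 MISS; vc=[]
#1 0x17→b5/s1 MISS; vc=[]
#2 0x14→b5/s1 L1-HIT; vc=[]
#3 0x75→b29/s1 MISS; vc=[5]
#4 0x37→b13/s1 MISS; vc=[5,29]
#5 0x30→b12/s0 MISS; vc=[5,29,8]
#6 0x17→b5/s1 VC-HIT; vc=[13,29,8]
#7 0x20→b8/s0 VC-HIT; vc=[13,29,12]
#8 0x15→b5/s1 L1-HIT; vc=[13,29,12]
#9 0x21→b8/s0 L1-HIT; vc=[13,29,12]
#10 0x23→b8/s0 L1-HIT; vc=[13,29,12]
#11 0x21→b8/s0 L1-HIT; vc=[13,29,12]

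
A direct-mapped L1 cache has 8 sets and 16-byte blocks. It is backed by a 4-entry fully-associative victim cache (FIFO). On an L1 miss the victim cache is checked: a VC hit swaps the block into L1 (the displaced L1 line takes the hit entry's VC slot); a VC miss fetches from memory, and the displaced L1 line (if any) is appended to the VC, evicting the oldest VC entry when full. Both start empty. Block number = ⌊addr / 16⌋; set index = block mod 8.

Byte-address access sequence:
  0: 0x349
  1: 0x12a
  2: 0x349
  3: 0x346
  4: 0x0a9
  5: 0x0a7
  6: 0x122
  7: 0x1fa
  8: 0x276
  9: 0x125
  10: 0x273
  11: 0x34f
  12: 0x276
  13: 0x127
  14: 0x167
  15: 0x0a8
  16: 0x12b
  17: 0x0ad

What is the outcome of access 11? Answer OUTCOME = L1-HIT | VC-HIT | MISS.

OUTCOME = L1-HIT

  [0] addr=0x349 blk=52 s=4: MISS | VC []
  [1] addr=0x12a blk=18 s=2: MISS | VC []
  [2] addr=0x349 blk=52 s=4: L1-HIT | VC []
  [3] addr=0x346 blk=52 s=4: L1-HIT | VC []
  [4] addr=0xa9 blk=10 s=2: MISS | VC [18]
  [5] addr=0xa7 blk=10 s=2: L1-HIT | VC [18]
  [6] addr=0x122 blk=18 s=2: VC-HIT | VC [10]
  [7] addr=0x1fa blk=31 s=7: MISS | VC [10]
  [8] addr=0x276 blk=39 s=7: MISS | VC [10, 31]
  [9] addr=0x125 blk=18 s=2: L1-HIT | VC [10, 31]
  [10] addr=0x273 blk=39 s=7: L1-HIT | VC [10, 31]
  [11] addr=0x34f blk=52 s=4: L1-HIT | VC [10, 31]
  [12] addr=0x276 blk=39 s=7: L1-HIT | VC [10, 31]
  [13] addr=0x127 blk=18 s=2: L1-HIT | VC [10, 31]
  [14] addr=0x167 blk=22 s=6: MISS | VC [10, 31]
  [15] addr=0xa8 blk=10 s=2: VC-HIT | VC [18, 31]
  [16] addr=0x12b blk=18 s=2: VC-HIT | VC [10, 31]
  [17] addr=0xad blk=10 s=2: VC-HIT | VC [18, 31]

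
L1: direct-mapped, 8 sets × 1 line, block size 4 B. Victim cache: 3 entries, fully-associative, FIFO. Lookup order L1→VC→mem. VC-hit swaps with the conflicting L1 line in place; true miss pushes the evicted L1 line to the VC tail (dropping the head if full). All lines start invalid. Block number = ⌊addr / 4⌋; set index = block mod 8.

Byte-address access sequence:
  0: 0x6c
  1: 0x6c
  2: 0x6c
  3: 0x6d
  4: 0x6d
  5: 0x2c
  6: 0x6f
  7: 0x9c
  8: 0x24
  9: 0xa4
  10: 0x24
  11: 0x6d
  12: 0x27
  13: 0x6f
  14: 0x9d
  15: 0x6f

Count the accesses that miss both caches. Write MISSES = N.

MISSES = 5

0: 0x6c (blk 27, set 3) → MISS  vc=[]
1: 0x6c (blk 27, set 3) → L1-HIT  vc=[]
2: 0x6c (blk 27, set 3) → L1-HIT  vc=[]
3: 0x6d (blk 27, set 3) → L1-HIT  vc=[]
4: 0x6d (blk 27, set 3) → L1-HIT  vc=[]
5: 0x2c (blk 11, set 3) → MISS  vc=[27]
6: 0x6f (blk 27, set 3) → VC-HIT  vc=[11]
7: 0x9c (blk 39, set 7) → MISS  vc=[11]
8: 0x24 (blk 9, set 1) → MISS  vc=[11]
9: 0xa4 (blk 41, set 1) → MISS  vc=[11, 9]
10: 0x24 (blk 9, set 1) → VC-HIT  vc=[11, 41]
11: 0x6d (blk 27, set 3) → L1-HIT  vc=[11, 41]
12: 0x27 (blk 9, set 1) → L1-HIT  vc=[11, 41]
13: 0x6f (blk 27, set 3) → L1-HIT  vc=[11, 41]
14: 0x9d (blk 39, set 7) → L1-HIT  vc=[11, 41]
15: 0x6f (blk 27, set 3) → L1-HIT  vc=[11, 41]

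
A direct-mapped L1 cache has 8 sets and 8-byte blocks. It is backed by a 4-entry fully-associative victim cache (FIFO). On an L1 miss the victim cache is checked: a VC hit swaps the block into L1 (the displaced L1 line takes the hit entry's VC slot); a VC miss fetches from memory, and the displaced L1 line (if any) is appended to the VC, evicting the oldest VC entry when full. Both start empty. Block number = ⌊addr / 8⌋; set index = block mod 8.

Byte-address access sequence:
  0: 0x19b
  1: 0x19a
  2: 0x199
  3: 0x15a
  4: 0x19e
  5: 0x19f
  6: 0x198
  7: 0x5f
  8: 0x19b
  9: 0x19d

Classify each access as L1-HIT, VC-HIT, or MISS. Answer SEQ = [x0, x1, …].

SEQ = [MISS, L1-HIT, L1-HIT, MISS, VC-HIT, L1-HIT, L1-HIT, MISS, VC-HIT, L1-HIT]

0: 0x19b (blk 51, set 3) → MISS  vc=[]
1: 0x19a (blk 51, set 3) → L1-HIT  vc=[]
2: 0x199 (blk 51, set 3) → L1-HIT  vc=[]
3: 0x15a (blk 43, set 3) → MISS  vc=[51]
4: 0x19e (blk 51, set 3) → VC-HIT  vc=[43]
5: 0x19f (blk 51, set 3) → L1-HIT  vc=[43]
6: 0x198 (blk 51, set 3) → L1-HIT  vc=[43]
7: 0x5f (blk 11, set 3) → MISS  vc=[43, 51]
8: 0x19b (blk 51, set 3) → VC-HIT  vc=[43, 11]
9: 0x19d (blk 51, set 3) → L1-HIT  vc=[43, 11]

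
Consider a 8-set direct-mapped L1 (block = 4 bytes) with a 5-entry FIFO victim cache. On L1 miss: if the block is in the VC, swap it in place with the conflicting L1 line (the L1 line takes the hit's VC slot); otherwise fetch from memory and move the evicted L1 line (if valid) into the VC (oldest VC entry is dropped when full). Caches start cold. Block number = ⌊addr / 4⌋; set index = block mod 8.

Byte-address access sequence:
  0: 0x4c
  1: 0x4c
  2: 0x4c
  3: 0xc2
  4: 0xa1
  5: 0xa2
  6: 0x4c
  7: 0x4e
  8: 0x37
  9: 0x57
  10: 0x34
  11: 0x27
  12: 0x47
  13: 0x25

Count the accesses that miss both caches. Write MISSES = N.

MISSES = 7

  [0] addr=0x4c blk=19 s=3: MISS | VC []
  [1] addr=0x4c blk=19 s=3: L1-HIT | VC []
  [2] addr=0x4c blk=19 s=3: L1-HIT | VC []
  [3] addr=0xc2 blk=48 s=0: MISS | VC []
  [4] addr=0xa1 blk=40 s=0: MISS | VC [48]
  [5] addr=0xa2 blk=40 s=0: L1-HIT | VC [48]
  [6] addr=0x4c blk=19 s=3: L1-HIT | VC [48]
  [7] addr=0x4e blk=19 s=3: L1-HIT | VC [48]
  [8] addr=0x37 blk=13 s=5: MISS | VC [48]
  [9] addr=0x57 blk=21 s=5: MISS | VC [48, 13]
  [10] addr=0x34 blk=13 s=5: VC-HIT | VC [48, 21]
  [11] addr=0x27 blk=9 s=1: MISS | VC [48, 21]
  [12] addr=0x47 blk=17 s=1: MISS | VC [48, 21, 9]
  [13] addr=0x25 blk=9 s=1: VC-HIT | VC [48, 21, 17]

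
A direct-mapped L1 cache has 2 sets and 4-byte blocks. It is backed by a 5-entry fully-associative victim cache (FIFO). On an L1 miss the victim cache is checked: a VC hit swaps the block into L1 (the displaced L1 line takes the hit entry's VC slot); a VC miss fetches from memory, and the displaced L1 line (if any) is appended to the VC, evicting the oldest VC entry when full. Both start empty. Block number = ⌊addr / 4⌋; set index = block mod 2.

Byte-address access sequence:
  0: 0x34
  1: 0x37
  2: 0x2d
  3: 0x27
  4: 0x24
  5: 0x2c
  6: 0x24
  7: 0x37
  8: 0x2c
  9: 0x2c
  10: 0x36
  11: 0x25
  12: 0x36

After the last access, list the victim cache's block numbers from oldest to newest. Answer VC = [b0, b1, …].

0: 0x34 (blk 13, set 1) → MISS  vc=[]
1: 0x37 (blk 13, set 1) → L1-HIT  vc=[]
2: 0x2d (blk 11, set 1) → MISS  vc=[13]
3: 0x27 (blk 9, set 1) → MISS  vc=[13, 11]
4: 0x24 (blk 9, set 1) → L1-HIT  vc=[13, 11]
5: 0x2c (blk 11, set 1) → VC-HIT  vc=[13, 9]
6: 0x24 (blk 9, set 1) → VC-HIT  vc=[13, 11]
7: 0x37 (blk 13, set 1) → VC-HIT  vc=[9, 11]
8: 0x2c (blk 11, set 1) → VC-HIT  vc=[9, 13]
9: 0x2c (blk 11, set 1) → L1-HIT  vc=[9, 13]
10: 0x36 (blk 13, set 1) → VC-HIT  vc=[9, 11]
11: 0x25 (blk 9, set 1) → VC-HIT  vc=[13, 11]
12: 0x36 (blk 13, set 1) → VC-HIT  vc=[9, 11]

VC = [9, 11]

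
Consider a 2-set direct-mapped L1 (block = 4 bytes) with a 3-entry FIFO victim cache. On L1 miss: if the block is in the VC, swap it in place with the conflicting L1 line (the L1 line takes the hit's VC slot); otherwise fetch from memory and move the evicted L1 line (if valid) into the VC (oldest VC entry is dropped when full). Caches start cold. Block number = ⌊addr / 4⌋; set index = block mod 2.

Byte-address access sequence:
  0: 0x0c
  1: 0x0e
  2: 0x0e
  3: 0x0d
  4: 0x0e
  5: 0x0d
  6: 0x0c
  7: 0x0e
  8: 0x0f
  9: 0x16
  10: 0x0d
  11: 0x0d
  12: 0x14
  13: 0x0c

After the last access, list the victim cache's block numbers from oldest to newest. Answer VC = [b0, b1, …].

0: 0xc (blk 3, set 1) → MISS  vc=[]
1: 0xe (blk 3, set 1) → L1-HIT  vc=[]
2: 0xe (blk 3, set 1) → L1-HIT  vc=[]
3: 0xd (blk 3, set 1) → L1-HIT  vc=[]
4: 0xe (blk 3, set 1) → L1-HIT  vc=[]
5: 0xd (blk 3, set 1) → L1-HIT  vc=[]
6: 0xc (blk 3, set 1) → L1-HIT  vc=[]
7: 0xe (blk 3, set 1) → L1-HIT  vc=[]
8: 0xf (blk 3, set 1) → L1-HIT  vc=[]
9: 0x16 (blk 5, set 1) → MISS  vc=[3]
10: 0xd (blk 3, set 1) → VC-HIT  vc=[5]
11: 0xd (blk 3, set 1) → L1-HIT  vc=[5]
12: 0x14 (blk 5, set 1) → VC-HIT  vc=[3]
13: 0xc (blk 3, set 1) → VC-HIT  vc=[5]

VC = [5]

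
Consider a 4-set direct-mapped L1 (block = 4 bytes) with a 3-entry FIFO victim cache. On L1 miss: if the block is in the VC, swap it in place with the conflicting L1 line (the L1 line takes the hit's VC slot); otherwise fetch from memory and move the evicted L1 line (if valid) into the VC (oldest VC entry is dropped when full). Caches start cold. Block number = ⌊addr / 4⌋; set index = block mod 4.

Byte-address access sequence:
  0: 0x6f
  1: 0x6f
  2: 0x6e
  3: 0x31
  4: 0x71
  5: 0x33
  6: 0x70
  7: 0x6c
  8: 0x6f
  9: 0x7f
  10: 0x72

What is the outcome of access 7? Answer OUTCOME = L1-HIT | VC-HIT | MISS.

OUTCOME = L1-HIT

  [0] addr=0x6f blk=27 s=3: MISS | VC []
  [1] addr=0x6f blk=27 s=3: L1-HIT | VC []
  [2] addr=0x6e blk=27 s=3: L1-HIT | VC []
  [3] addr=0x31 blk=12 s=0: MISS | VC []
  [4] addr=0x71 blk=28 s=0: MISS | VC [12]
  [5] addr=0x33 blk=12 s=0: VC-HIT | VC [28]
  [6] addr=0x70 blk=28 s=0: VC-HIT | VC [12]
  [7] addr=0x6c blk=27 s=3: L1-HIT | VC [12]
  [8] addr=0x6f blk=27 s=3: L1-HIT | VC [12]
  [9] addr=0x7f blk=31 s=3: MISS | VC [12, 27]
  [10] addr=0x72 blk=28 s=0: L1-HIT | VC [12, 27]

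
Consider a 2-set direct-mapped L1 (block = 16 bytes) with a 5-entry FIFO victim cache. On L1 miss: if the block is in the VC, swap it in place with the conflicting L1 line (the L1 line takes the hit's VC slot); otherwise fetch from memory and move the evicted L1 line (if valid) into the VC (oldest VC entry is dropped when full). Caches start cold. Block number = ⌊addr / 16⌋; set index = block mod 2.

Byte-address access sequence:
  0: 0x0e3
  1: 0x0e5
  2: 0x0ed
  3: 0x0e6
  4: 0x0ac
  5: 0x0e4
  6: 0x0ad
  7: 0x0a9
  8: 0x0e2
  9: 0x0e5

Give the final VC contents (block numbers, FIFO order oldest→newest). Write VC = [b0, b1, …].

  [0] addr=0xe3 blk=14 s=0: MISS | VC []
  [1] addr=0xe5 blk=14 s=0: L1-HIT | VC []
  [2] addr=0xed blk=14 s=0: L1-HIT | VC []
  [3] addr=0xe6 blk=14 s=0: L1-HIT | VC []
  [4] addr=0xac blk=10 s=0: MISS | VC [14]
  [5] addr=0xe4 blk=14 s=0: VC-HIT | VC [10]
  [6] addr=0xad blk=10 s=0: VC-HIT | VC [14]
  [7] addr=0xa9 blk=10 s=0: L1-HIT | VC [14]
  [8] addr=0xe2 blk=14 s=0: VC-HIT | VC [10]
  [9] addr=0xe5 blk=14 s=0: L1-HIT | VC [10]

VC = [10]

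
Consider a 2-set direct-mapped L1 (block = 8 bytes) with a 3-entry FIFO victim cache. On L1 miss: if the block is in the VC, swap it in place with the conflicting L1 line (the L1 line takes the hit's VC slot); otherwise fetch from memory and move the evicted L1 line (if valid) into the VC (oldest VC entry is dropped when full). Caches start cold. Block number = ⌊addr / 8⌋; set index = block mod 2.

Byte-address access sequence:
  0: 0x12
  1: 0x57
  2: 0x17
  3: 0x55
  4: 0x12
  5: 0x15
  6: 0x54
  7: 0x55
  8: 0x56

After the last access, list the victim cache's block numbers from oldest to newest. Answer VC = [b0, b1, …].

VC = [2]

0: 0x12 (blk 2, set 0) → MISS  vc=[]
1: 0x57 (blk 10, set 0) → MISS  vc=[2]
2: 0x17 (blk 2, set 0) → VC-HIT  vc=[10]
3: 0x55 (blk 10, set 0) → VC-HIT  vc=[2]
4: 0x12 (blk 2, set 0) → VC-HIT  vc=[10]
5: 0x15 (blk 2, set 0) → L1-HIT  vc=[10]
6: 0x54 (blk 10, set 0) → VC-HIT  vc=[2]
7: 0x55 (blk 10, set 0) → L1-HIT  vc=[2]
8: 0x56 (blk 10, set 0) → L1-HIT  vc=[2]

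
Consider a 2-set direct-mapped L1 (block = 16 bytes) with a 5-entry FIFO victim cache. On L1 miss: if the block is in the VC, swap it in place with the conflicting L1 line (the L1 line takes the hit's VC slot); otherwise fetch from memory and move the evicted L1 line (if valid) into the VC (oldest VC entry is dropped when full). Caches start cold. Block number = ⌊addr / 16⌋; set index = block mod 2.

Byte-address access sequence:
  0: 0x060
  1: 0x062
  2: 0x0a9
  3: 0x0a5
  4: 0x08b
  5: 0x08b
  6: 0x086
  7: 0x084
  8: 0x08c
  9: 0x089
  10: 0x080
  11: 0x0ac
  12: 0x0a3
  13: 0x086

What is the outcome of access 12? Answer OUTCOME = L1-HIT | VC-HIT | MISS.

OUTCOME = L1-HIT

0: 0x60 (blk 6, set 0) → MISS  vc=[]
1: 0x62 (blk 6, set 0) → L1-HIT  vc=[]
2: 0xa9 (blk 10, set 0) → MISS  vc=[6]
3: 0xa5 (blk 10, set 0) → L1-HIT  vc=[6]
4: 0x8b (blk 8, set 0) → MISS  vc=[6, 10]
5: 0x8b (blk 8, set 0) → L1-HIT  vc=[6, 10]
6: 0x86 (blk 8, set 0) → L1-HIT  vc=[6, 10]
7: 0x84 (blk 8, set 0) → L1-HIT  vc=[6, 10]
8: 0x8c (blk 8, set 0) → L1-HIT  vc=[6, 10]
9: 0x89 (blk 8, set 0) → L1-HIT  vc=[6, 10]
10: 0x80 (blk 8, set 0) → L1-HIT  vc=[6, 10]
11: 0xac (blk 10, set 0) → VC-HIT  vc=[6, 8]
12: 0xa3 (blk 10, set 0) → L1-HIT  vc=[6, 8]
13: 0x86 (blk 8, set 0) → VC-HIT  vc=[6, 10]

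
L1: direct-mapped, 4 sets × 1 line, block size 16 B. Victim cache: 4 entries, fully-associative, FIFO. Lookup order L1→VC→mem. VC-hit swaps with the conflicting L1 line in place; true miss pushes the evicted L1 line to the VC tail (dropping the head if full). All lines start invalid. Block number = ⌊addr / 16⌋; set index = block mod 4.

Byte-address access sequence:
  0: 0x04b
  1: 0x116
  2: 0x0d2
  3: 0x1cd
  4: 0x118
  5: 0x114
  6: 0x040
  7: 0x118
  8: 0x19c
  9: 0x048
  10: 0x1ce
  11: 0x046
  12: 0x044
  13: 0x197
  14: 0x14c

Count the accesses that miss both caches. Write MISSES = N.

MISSES = 6

0: 0x4b (blk 4, set 0) → MISS  vc=[]
1: 0x116 (blk 17, set 1) → MISS  vc=[]
2: 0xd2 (blk 13, set 1) → MISS  vc=[17]
3: 0x1cd (blk 28, set 0) → MISS  vc=[17, 4]
4: 0x118 (blk 17, set 1) → VC-HIT  vc=[13, 4]
5: 0x114 (blk 17, set 1) → L1-HIT  vc=[13, 4]
6: 0x40 (blk 4, set 0) → VC-HIT  vc=[13, 28]
7: 0x118 (blk 17, set 1) → L1-HIT  vc=[13, 28]
8: 0x19c (blk 25, set 1) → MISS  vc=[13, 28, 17]
9: 0x48 (blk 4, set 0) → L1-HIT  vc=[13, 28, 17]
10: 0x1ce (blk 28, set 0) → VC-HIT  vc=[13, 4, 17]
11: 0x46 (blk 4, set 0) → VC-HIT  vc=[13, 28, 17]
12: 0x44 (blk 4, set 0) → L1-HIT  vc=[13, 28, 17]
13: 0x197 (blk 25, set 1) → L1-HIT  vc=[13, 28, 17]
14: 0x14c (blk 20, set 0) → MISS  vc=[13, 28, 17, 4]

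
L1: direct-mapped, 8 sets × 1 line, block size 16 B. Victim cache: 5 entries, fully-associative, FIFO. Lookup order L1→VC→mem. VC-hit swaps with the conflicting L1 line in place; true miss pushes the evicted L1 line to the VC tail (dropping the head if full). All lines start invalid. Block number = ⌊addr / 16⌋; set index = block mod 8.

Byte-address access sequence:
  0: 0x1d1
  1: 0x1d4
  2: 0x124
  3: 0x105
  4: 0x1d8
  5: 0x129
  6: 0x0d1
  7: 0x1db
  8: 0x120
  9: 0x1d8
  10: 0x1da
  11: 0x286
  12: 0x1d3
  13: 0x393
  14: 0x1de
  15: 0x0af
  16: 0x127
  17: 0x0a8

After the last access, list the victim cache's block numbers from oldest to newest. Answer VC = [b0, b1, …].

VC = [13, 16, 18]

  [0] addr=0x1d1 blk=29 s=5: MISS | VC []
  [1] addr=0x1d4 blk=29 s=5: L1-HIT | VC []
  [2] addr=0x124 blk=18 s=2: MISS | VC []
  [3] addr=0x105 blk=16 s=0: MISS | VC []
  [4] addr=0x1d8 blk=29 s=5: L1-HIT | VC []
  [5] addr=0x129 blk=18 s=2: L1-HIT | VC []
  [6] addr=0xd1 blk=13 s=5: MISS | VC [29]
  [7] addr=0x1db blk=29 s=5: VC-HIT | VC [13]
  [8] addr=0x120 blk=18 s=2: L1-HIT | VC [13]
  [9] addr=0x1d8 blk=29 s=5: L1-HIT | VC [13]
  [10] addr=0x1da blk=29 s=5: L1-HIT | VC [13]
  [11] addr=0x286 blk=40 s=0: MISS | VC [13, 16]
  [12] addr=0x1d3 blk=29 s=5: L1-HIT | VC [13, 16]
  [13] addr=0x393 blk=57 s=1: MISS | VC [13, 16]
  [14] addr=0x1de blk=29 s=5: L1-HIT | VC [13, 16]
  [15] addr=0xaf blk=10 s=2: MISS | VC [13, 16, 18]
  [16] addr=0x127 blk=18 s=2: VC-HIT | VC [13, 16, 10]
  [17] addr=0xa8 blk=10 s=2: VC-HIT | VC [13, 16, 18]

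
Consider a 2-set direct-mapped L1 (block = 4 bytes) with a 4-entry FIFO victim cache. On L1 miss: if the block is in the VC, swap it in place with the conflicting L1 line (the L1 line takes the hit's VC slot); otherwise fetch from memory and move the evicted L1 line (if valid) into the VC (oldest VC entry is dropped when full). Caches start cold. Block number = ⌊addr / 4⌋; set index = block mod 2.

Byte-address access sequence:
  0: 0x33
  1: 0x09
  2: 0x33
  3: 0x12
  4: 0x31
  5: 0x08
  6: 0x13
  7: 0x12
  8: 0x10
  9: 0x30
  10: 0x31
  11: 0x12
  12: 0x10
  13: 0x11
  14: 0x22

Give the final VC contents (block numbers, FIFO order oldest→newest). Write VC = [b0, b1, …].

VC = [12, 2, 4]

#0 0x33→b12/s0 MISS; vc=[]
#1 0x9→b2/s0 MISS; vc=[12]
#2 0x33→b12/s0 VC-HIT; vc=[2]
#3 0x12→b4/s0 MISS; vc=[2,12]
#4 0x31→b12/s0 VC-HIT; vc=[2,4]
#5 0x8→b2/s0 VC-HIT; vc=[12,4]
#6 0x13→b4/s0 VC-HIT; vc=[12,2]
#7 0x12→b4/s0 L1-HIT; vc=[12,2]
#8 0x10→b4/s0 L1-HIT; vc=[12,2]
#9 0x30→b12/s0 VC-HIT; vc=[4,2]
#10 0x31→b12/s0 L1-HIT; vc=[4,2]
#11 0x12→b4/s0 VC-HIT; vc=[12,2]
#12 0x10→b4/s0 L1-HIT; vc=[12,2]
#13 0x11→b4/s0 L1-HIT; vc=[12,2]
#14 0x22→b8/s0 MISS; vc=[12,2,4]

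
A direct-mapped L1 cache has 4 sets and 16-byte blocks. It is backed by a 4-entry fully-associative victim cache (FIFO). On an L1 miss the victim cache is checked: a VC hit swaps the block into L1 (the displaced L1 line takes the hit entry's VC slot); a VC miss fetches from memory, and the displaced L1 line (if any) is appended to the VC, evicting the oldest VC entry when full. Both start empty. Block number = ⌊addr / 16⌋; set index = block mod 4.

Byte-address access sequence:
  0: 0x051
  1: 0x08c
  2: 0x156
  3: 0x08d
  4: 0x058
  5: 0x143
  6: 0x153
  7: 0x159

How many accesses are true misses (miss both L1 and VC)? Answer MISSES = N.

#0 0x51→b5/s1 MISS; vc=[]
#1 0x8c→b8/s0 MISS; vc=[]
#2 0x156→b21/s1 MISS; vc=[5]
#3 0x8d→b8/s0 L1-HIT; vc=[5]
#4 0x58→b5/s1 VC-HIT; vc=[21]
#5 0x143→b20/s0 MISS; vc=[21,8]
#6 0x153→b21/s1 VC-HIT; vc=[5,8]
#7 0x159→b21/s1 L1-HIT; vc=[5,8]

MISSES = 4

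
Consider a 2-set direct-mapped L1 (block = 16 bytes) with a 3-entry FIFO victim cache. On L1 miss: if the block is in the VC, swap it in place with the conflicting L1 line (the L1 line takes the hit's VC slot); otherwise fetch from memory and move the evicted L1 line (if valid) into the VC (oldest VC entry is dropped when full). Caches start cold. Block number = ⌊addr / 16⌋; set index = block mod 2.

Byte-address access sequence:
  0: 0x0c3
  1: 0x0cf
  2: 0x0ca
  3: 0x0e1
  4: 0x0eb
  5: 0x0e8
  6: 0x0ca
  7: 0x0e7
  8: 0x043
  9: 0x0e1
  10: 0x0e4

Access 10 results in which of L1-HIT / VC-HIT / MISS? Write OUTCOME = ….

OUTCOME = L1-HIT

#0 0xc3→b12/s0 MISS; vc=[]
#1 0xcf→b12/s0 L1-HIT; vc=[]
#2 0xca→b12/s0 L1-HIT; vc=[]
#3 0xe1→b14/s0 MISS; vc=[12]
#4 0xeb→b14/s0 L1-HIT; vc=[12]
#5 0xe8→b14/s0 L1-HIT; vc=[12]
#6 0xca→b12/s0 VC-HIT; vc=[14]
#7 0xe7→b14/s0 VC-HIT; vc=[12]
#8 0x43→b4/s0 MISS; vc=[12,14]
#9 0xe1→b14/s0 VC-HIT; vc=[12,4]
#10 0xe4→b14/s0 L1-HIT; vc=[12,4]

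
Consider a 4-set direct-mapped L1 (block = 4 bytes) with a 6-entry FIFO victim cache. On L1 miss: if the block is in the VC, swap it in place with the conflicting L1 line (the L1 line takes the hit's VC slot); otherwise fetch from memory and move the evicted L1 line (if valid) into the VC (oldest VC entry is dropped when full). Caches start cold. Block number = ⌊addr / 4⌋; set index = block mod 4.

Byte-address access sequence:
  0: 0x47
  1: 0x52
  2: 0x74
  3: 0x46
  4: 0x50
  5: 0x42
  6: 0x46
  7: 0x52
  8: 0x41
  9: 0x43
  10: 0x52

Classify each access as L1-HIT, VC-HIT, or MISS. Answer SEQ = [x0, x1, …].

0: 0x47 (blk 17, set 1) → MISS  vc=[]
1: 0x52 (blk 20, set 0) → MISS  vc=[]
2: 0x74 (blk 29, set 1) → MISS  vc=[17]
3: 0x46 (blk 17, set 1) → VC-HIT  vc=[29]
4: 0x50 (blk 20, set 0) → L1-HIT  vc=[29]
5: 0x42 (blk 16, set 0) → MISS  vc=[29, 20]
6: 0x46 (blk 17, set 1) → L1-HIT  vc=[29, 20]
7: 0x52 (blk 20, set 0) → VC-HIT  vc=[29, 16]
8: 0x41 (blk 16, set 0) → VC-HIT  vc=[29, 20]
9: 0x43 (blk 16, set 0) → L1-HIT  vc=[29, 20]
10: 0x52 (blk 20, set 0) → VC-HIT  vc=[29, 16]

SEQ = [MISS, MISS, MISS, VC-HIT, L1-HIT, MISS, L1-HIT, VC-HIT, VC-HIT, L1-HIT, VC-HIT]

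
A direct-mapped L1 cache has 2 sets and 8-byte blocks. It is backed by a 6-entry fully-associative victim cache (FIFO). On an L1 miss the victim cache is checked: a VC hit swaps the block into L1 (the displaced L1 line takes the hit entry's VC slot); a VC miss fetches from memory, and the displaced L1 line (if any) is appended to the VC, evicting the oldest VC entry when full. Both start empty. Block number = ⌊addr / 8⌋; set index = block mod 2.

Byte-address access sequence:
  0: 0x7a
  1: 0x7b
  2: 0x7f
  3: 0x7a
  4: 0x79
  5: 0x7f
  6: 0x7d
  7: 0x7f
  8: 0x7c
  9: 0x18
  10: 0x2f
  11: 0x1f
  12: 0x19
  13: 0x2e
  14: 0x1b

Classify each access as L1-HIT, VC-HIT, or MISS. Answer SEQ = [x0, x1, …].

  [0] addr=0x7a blk=15 s=1: MISS | VC []
  [1] addr=0x7b blk=15 s=1: L1-HIT | VC []
  [2] addr=0x7f blk=15 s=1: L1-HIT | VC []
  [3] addr=0x7a blk=15 s=1: L1-HIT | VC []
  [4] addr=0x79 blk=15 s=1: L1-HIT | VC []
  [5] addr=0x7f blk=15 s=1: L1-HIT | VC []
  [6] addr=0x7d blk=15 s=1: L1-HIT | VC []
  [7] addr=0x7f blk=15 s=1: L1-HIT | VC []
  [8] addr=0x7c blk=15 s=1: L1-HIT | VC []
  [9] addr=0x18 blk=3 s=1: MISS | VC [15]
  [10] addr=0x2f blk=5 s=1: MISS | VC [15, 3]
  [11] addr=0x1f blk=3 s=1: VC-HIT | VC [15, 5]
  [12] addr=0x19 blk=3 s=1: L1-HIT | VC [15, 5]
  [13] addr=0x2e blk=5 s=1: VC-HIT | VC [15, 3]
  [14] addr=0x1b blk=3 s=1: VC-HIT | VC [15, 5]

SEQ = [MISS, L1-HIT, L1-HIT, L1-HIT, L1-HIT, L1-HIT, L1-HIT, L1-HIT, L1-HIT, MISS, MISS, VC-HIT, L1-HIT, VC-HIT, VC-HIT]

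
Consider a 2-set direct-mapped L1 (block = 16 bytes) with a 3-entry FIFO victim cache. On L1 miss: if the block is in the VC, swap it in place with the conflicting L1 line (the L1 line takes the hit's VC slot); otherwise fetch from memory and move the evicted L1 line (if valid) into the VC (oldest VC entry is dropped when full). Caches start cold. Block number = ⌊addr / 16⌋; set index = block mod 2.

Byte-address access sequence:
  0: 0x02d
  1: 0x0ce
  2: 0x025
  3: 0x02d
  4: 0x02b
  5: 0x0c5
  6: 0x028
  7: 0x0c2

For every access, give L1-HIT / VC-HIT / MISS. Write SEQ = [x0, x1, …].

  [0] addr=0x2d blk=2 s=0: MISS | VC []
  [1] addr=0xce blk=12 s=0: MISS | VC [2]
  [2] addr=0x25 blk=2 s=0: VC-HIT | VC [12]
  [3] addr=0x2d blk=2 s=0: L1-HIT | VC [12]
  [4] addr=0x2b blk=2 s=0: L1-HIT | VC [12]
  [5] addr=0xc5 blk=12 s=0: VC-HIT | VC [2]
  [6] addr=0x28 blk=2 s=0: VC-HIT | VC [12]
  [7] addr=0xc2 blk=12 s=0: VC-HIT | VC [2]

SEQ = [MISS, MISS, VC-HIT, L1-HIT, L1-HIT, VC-HIT, VC-HIT, VC-HIT]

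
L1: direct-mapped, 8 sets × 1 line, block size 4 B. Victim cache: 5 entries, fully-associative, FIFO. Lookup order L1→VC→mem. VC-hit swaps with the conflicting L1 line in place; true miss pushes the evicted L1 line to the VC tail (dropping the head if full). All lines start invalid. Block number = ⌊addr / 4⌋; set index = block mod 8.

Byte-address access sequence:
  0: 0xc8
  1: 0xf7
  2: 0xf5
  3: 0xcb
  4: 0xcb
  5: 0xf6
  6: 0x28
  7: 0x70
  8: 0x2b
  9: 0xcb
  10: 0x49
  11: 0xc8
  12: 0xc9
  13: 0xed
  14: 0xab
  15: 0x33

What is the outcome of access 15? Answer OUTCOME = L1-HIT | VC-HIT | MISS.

  [0] addr=0xc8 blk=50 s=2: MISS | VC []
  [1] addr=0xf7 blk=61 s=5: MISS | VC []
  [2] addr=0xf5 blk=61 s=5: L1-HIT | VC []
  [3] addr=0xcb blk=50 s=2: L1-HIT | VC []
  [4] addr=0xcb blk=50 s=2: L1-HIT | VC []
  [5] addr=0xf6 blk=61 s=5: L1-HIT | VC []
  [6] addr=0x28 blk=10 s=2: MISS | VC [50]
  [7] addr=0x70 blk=28 s=4: MISS | VC [50]
  [8] addr=0x2b blk=10 s=2: L1-HIT | VC [50]
  [9] addr=0xcb blk=50 s=2: VC-HIT | VC [10]
  [10] addr=0x49 blk=18 s=2: MISS | VC [10, 50]
  [11] addr=0xc8 blk=50 s=2: VC-HIT | VC [10, 18]
  [12] addr=0xc9 blk=50 s=2: L1-HIT | VC [10, 18]
  [13] addr=0xed blk=59 s=3: MISS | VC [10, 18]
  [14] addr=0xab blk=42 s=2: MISS | VC [10, 18, 50]
  [15] addr=0x33 blk=12 s=4: MISS | VC [10, 18, 50, 28]

OUTCOME = MISS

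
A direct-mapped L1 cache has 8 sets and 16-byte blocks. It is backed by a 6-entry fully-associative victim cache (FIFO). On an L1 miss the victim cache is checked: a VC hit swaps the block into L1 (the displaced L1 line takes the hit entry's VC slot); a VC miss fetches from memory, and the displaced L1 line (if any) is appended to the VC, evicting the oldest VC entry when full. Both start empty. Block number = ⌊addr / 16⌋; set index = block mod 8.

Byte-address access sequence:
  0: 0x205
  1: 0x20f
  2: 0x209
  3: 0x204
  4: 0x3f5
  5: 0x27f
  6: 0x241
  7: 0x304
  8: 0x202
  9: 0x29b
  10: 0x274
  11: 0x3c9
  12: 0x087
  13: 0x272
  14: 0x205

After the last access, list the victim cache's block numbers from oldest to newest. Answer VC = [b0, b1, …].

VC = [63, 48, 36, 8]

#0 0x205→b32/s0 MISS; vc=[]
#1 0x20f→b32/s0 L1-HIT; vc=[]
#2 0x209→b32/s0 L1-HIT; vc=[]
#3 0x204→b32/s0 L1-HIT; vc=[]
#4 0x3f5→b63/s7 MISS; vc=[]
#5 0x27f→b39/s7 MISS; vc=[63]
#6 0x241→b36/s4 MISS; vc=[63]
#7 0x304→b48/s0 MISS; vc=[63,32]
#8 0x202→b32/s0 VC-HIT; vc=[63,48]
#9 0x29b→b41/s1 MISS; vc=[63,48]
#10 0x274→b39/s7 L1-HIT; vc=[63,48]
#11 0x3c9→b60/s4 MISS; vc=[63,48,36]
#12 0x87→b8/s0 MISS; vc=[63,48,36,32]
#13 0x272→b39/s7 L1-HIT; vc=[63,48,36,32]
#14 0x205→b32/s0 VC-HIT; vc=[63,48,36,8]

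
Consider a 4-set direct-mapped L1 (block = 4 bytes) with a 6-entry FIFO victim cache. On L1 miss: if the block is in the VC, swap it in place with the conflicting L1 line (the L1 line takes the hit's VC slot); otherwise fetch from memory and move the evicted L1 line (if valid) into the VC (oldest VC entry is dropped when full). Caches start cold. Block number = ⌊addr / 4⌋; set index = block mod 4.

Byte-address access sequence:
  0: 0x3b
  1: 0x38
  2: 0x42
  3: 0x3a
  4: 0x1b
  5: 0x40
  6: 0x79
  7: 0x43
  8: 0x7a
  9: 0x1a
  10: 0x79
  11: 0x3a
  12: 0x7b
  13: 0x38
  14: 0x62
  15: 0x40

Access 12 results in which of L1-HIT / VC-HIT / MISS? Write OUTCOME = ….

OUTCOME = VC-HIT

0: 0x3b (blk 14, set 2) → MISS  vc=[]
1: 0x38 (blk 14, set 2) → L1-HIT  vc=[]
2: 0x42 (blk 16, set 0) → MISS  vc=[]
3: 0x3a (blk 14, set 2) → L1-HIT  vc=[]
4: 0x1b (blk 6, set 2) → MISS  vc=[14]
5: 0x40 (blk 16, set 0) → L1-HIT  vc=[14]
6: 0x79 (blk 30, set 2) → MISS  vc=[14, 6]
7: 0x43 (blk 16, set 0) → L1-HIT  vc=[14, 6]
8: 0x7a (blk 30, set 2) → L1-HIT  vc=[14, 6]
9: 0x1a (blk 6, set 2) → VC-HIT  vc=[14, 30]
10: 0x79 (blk 30, set 2) → VC-HIT  vc=[14, 6]
11: 0x3a (blk 14, set 2) → VC-HIT  vc=[30, 6]
12: 0x7b (blk 30, set 2) → VC-HIT  vc=[14, 6]
13: 0x38 (blk 14, set 2) → VC-HIT  vc=[30, 6]
14: 0x62 (blk 24, set 0) → MISS  vc=[30, 6, 16]
15: 0x40 (blk 16, set 0) → VC-HIT  vc=[30, 6, 24]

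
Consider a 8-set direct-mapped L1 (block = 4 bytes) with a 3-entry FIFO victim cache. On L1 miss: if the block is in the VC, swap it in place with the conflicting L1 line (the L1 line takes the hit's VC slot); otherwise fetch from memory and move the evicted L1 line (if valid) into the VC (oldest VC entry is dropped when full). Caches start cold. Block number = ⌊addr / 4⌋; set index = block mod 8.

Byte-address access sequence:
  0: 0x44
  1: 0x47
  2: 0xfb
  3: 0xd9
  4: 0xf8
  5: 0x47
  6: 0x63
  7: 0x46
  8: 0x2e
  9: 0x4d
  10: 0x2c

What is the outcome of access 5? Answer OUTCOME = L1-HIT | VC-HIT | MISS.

  [0] addr=0x44 blk=17 s=1: MISS | VC []
  [1] addr=0x47 blk=17 s=1: L1-HIT | VC []
  [2] addr=0xfb blk=62 s=6: MISS | VC []
  [3] addr=0xd9 blk=54 s=6: MISS | VC [62]
  [4] addr=0xf8 blk=62 s=6: VC-HIT | VC [54]
  [5] addr=0x47 blk=17 s=1: L1-HIT | VC [54]
  [6] addr=0x63 blk=24 s=0: MISS | VC [54]
  [7] addr=0x46 blk=17 s=1: L1-HIT | VC [54]
  [8] addr=0x2e blk=11 s=3: MISS | VC [54]
  [9] addr=0x4d blk=19 s=3: MISS | VC [54, 11]
  [10] addr=0x2c blk=11 s=3: VC-HIT | VC [54, 19]

OUTCOME = L1-HIT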